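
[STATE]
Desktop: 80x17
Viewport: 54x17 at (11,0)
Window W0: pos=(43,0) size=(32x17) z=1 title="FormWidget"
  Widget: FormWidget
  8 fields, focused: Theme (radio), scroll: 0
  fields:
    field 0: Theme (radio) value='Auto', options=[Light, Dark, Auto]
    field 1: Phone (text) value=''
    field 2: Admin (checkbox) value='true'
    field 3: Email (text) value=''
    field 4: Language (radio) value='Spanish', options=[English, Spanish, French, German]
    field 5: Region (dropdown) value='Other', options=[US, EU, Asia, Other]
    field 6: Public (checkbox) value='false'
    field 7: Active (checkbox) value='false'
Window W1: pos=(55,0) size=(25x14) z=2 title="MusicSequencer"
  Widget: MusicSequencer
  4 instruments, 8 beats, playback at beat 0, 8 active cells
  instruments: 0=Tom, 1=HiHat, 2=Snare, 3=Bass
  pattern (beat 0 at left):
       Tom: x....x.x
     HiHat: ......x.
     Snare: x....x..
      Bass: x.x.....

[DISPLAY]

                                ┏━━━━━━━━━━━┏━━━━━━━━━
                                ┃ FormWidget┃ MusicSeq
                                ┠───────────┠─────────
                                ┃> Theme:   ┃      ▼12
                                ┃  Phone:   ┃   Tom█··
                                ┃  Admin:   ┃ HiHat···
                                ┃  Email:   ┃ Snare█··
                                ┃  Language:┃  Bass█·█
                                ┃  Region:  ┃         
                                ┃  Public:  ┃         
                                ┃  Active:  ┃         
                                ┃           ┃         
                                ┃           ┃         
                                ┃           ┗━━━━━━━━━
                                ┃                     
                                ┃                     
                                ┗━━━━━━━━━━━━━━━━━━━━━


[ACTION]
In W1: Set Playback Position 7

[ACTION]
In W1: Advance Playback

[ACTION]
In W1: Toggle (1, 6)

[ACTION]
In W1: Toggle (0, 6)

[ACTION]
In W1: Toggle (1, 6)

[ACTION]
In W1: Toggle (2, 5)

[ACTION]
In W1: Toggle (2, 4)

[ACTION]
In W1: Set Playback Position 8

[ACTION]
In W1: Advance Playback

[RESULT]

                                ┏━━━━━━━━━━━┏━━━━━━━━━
                                ┃ FormWidget┃ MusicSeq
                                ┠───────────┠─────────
                                ┃> Theme:   ┃      0▼2
                                ┃  Phone:   ┃   Tom█··
                                ┃  Admin:   ┃ HiHat···
                                ┃  Email:   ┃ Snare█··
                                ┃  Language:┃  Bass█·█
                                ┃  Region:  ┃         
                                ┃  Public:  ┃         
                                ┃  Active:  ┃         
                                ┃           ┃         
                                ┃           ┃         
                                ┃           ┗━━━━━━━━━
                                ┃                     
                                ┃                     
                                ┗━━━━━━━━━━━━━━━━━━━━━


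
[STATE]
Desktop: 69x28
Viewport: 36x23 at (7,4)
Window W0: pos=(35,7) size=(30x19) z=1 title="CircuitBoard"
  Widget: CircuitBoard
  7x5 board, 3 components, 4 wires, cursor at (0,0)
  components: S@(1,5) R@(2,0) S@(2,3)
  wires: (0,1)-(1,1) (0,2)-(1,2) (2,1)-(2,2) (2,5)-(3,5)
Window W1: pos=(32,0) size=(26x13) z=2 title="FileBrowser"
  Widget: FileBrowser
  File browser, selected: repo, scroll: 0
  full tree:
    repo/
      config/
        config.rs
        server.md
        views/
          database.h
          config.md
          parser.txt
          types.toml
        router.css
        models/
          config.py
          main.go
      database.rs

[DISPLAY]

                         ┃    [+] co
                         ┃    databa
                         ┃          
                         ┃          
                         ┃          
                         ┃          
                         ┃          
                         ┃          
                         ┗━━━━━━━━━━
                            ┃1      
                            ┃       
                            ┃2   R  
                            ┃       
                            ┃3      
                            ┃       
                            ┃4      
                            ┃Cursor:
                            ┃       
                            ┃       
                            ┃       
                            ┃       
                            ┗━━━━━━━
                                    


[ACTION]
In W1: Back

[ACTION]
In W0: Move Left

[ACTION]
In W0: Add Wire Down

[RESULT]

                         ┃    [+] co
                         ┃    databa
                         ┃          
                         ┃          
                         ┃          
                         ┃          
                         ┃          
                         ┃          
                         ┗━━━━━━━━━━
                            ┃1   ·  
                            ┃       
                            ┃2   R  
                            ┃       
                            ┃3      
                            ┃       
                            ┃4      
                            ┃Cursor:
                            ┃       
                            ┃       
                            ┃       
                            ┃       
                            ┗━━━━━━━
                                    


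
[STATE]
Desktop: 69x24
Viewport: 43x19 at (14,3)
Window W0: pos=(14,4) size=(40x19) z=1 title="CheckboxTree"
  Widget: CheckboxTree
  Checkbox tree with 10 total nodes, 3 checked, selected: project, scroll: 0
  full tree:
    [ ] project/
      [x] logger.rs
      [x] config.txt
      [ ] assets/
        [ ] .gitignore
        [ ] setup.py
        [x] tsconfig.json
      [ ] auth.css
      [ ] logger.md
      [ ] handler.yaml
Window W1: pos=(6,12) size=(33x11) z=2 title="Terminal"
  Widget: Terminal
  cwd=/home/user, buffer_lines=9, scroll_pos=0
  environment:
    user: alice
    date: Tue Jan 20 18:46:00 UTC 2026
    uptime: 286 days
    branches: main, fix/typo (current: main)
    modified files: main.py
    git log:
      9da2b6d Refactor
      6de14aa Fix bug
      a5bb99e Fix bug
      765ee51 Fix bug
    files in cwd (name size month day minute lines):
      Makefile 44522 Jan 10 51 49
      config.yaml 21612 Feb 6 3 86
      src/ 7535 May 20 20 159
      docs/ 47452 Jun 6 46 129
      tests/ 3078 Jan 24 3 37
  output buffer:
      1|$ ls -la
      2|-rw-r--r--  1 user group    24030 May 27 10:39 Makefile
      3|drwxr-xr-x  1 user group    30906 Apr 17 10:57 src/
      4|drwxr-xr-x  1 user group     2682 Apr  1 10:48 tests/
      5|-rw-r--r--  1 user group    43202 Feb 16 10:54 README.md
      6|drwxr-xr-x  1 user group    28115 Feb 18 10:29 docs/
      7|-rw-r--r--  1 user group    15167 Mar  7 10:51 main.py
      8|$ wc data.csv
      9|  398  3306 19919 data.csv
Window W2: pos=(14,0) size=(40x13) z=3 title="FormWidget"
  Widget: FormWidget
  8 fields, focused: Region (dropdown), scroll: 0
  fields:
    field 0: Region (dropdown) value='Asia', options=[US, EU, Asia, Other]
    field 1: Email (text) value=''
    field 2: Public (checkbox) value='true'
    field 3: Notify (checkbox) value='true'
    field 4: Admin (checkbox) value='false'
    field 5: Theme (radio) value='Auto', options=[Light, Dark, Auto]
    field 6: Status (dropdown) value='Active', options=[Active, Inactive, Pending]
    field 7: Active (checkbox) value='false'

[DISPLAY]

┃> Region:     [Asia                 ▼]┃   
┃  Email:      [                      ]┃   
┃  Public:     [x]                     ┃   
┃  Notify:     [x]                     ┃   
┃  Admin:      [ ]                     ┃   
┃  Theme:      ( ) Light  ( ) Dark  (●)┃   
┃  Status:     [Active               ▼]┃   
┃  Active:     [ ]                     ┃   
┃                                      ┃   
┗━━━━━━━━━━━━━━━━━━━━━━━━━━━━━━━━━━━━━━┛   
al                      ┃              ┃   
────────────────────────┨              ┃   
a                       ┃              ┃   
r--  1 user group    240┃              ┃   
r-x  1 user group    309┃              ┃   
r-x  1 user group     26┃              ┃   
r--  1 user group    432┃              ┃   
r-x  1 user group    281┃              ┃   
r--  1 user group    151┃              ┃   


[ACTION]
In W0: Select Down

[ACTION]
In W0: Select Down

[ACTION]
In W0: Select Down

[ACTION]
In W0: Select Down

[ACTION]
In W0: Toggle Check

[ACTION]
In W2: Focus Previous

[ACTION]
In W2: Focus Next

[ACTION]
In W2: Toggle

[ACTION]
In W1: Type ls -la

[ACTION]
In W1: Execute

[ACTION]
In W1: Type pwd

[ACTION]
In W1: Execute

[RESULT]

┃> Region:     [Asia                 ▼]┃   
┃  Email:      [                      ]┃   
┃  Public:     [x]                     ┃   
┃  Notify:     [x]                     ┃   
┃  Admin:      [ ]                     ┃   
┃  Theme:      ( ) Light  ( ) Dark  (●)┃   
┃  Status:     [Active               ▼]┃   
┃  Active:     [ ]                     ┃   
┃                                      ┃   
┗━━━━━━━━━━━━━━━━━━━━━━━━━━━━━━━━━━━━━━┛   
al                      ┃              ┃   
────────────────────────┨              ┃   
r--  1 alice group    21┃              ┃   
r-x  1 alice group     7┃              ┃   
r-x  1 alice group    47┃              ┃   
r-x  1 alice group     3┃              ┃   
                        ┃              ┃   
ser                     ┃              ┃   
                        ┃              ┃   


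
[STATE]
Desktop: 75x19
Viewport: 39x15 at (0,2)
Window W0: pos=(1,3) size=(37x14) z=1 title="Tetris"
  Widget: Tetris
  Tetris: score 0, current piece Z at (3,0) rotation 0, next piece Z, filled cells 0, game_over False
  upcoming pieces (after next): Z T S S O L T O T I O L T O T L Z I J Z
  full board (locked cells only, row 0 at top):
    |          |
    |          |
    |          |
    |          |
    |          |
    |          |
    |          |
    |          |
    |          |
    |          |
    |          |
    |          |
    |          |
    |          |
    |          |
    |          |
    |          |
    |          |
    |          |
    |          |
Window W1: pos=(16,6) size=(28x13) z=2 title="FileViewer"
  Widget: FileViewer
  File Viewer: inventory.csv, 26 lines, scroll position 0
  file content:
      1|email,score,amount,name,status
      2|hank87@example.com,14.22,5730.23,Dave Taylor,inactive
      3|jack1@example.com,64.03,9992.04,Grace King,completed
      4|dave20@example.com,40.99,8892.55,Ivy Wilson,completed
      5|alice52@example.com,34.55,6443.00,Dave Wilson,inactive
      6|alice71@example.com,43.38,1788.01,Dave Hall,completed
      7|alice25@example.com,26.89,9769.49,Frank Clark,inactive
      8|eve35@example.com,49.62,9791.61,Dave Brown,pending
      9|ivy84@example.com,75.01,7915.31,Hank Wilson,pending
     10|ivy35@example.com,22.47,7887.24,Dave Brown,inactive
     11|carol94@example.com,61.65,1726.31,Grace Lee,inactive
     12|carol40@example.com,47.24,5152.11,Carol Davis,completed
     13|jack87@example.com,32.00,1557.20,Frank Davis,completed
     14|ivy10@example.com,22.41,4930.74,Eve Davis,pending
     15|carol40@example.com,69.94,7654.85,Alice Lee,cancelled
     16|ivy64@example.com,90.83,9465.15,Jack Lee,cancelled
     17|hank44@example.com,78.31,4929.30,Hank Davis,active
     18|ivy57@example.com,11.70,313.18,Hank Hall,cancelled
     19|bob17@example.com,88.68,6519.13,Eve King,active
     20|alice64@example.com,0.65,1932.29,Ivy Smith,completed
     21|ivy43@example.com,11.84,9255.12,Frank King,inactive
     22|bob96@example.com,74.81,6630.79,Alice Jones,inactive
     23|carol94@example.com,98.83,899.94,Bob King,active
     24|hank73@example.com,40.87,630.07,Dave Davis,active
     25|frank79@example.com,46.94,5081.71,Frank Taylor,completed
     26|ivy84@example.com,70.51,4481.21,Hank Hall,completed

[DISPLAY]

                                       
 ┏━━━━━━━━━━━━━━━━━━━━━━━━━━━━━━━━━━━┓ 
 ┃ Tetris                            ┃ 
 ┠───────────────────────────────────┨ 
 ┃          │Nex┏━━━━━━━━━━━━━━━━━━━━━━
 ┃          │▓▓ ┃ FileViewer           
 ┃          │ ▓▓┠──────────────────────
 ┃          │   ┃email,score,amount,nam
 ┃          │   ┃hank87@example.com,14.
 ┃          │   ┃jack1@example.com,64.0
 ┃          │Sco┃dave20@example.com,40.
 ┃          │0  ┃alice52@example.com,34
 ┃          │   ┃alice71@example.com,43
 ┃          │   ┃alice25@example.com,26
 ┗━━━━━━━━━━━━━━┃eve35@example.com,49.6


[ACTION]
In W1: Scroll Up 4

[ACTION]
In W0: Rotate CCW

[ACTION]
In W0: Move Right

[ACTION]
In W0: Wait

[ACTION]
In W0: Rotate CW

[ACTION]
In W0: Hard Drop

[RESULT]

                                       
 ┏━━━━━━━━━━━━━━━━━━━━━━━━━━━━━━━━━━━┓ 
 ┃ Tetris                            ┃ 
 ┠───────────────────────────────────┨ 
 ┃          │Nex┏━━━━━━━━━━━━━━━━━━━━━━
 ┃          │▓▓ ┃ FileViewer           
 ┃          │ ▓▓┠──────────────────────
 ┃          │   ┃email,score,amount,nam
 ┃          │   ┃hank87@example.com,14.
 ┃          │   ┃jack1@example.com,64.0
 ┃          │Sco┃dave20@example.com,40.
 ┃          │0  ┃alice52@example.com,34
 ┃    ▓▓    │   ┃alice71@example.com,43
 ┃     ▓▓   │   ┃alice25@example.com,26
 ┗━━━━━━━━━━━━━━┃eve35@example.com,49.6


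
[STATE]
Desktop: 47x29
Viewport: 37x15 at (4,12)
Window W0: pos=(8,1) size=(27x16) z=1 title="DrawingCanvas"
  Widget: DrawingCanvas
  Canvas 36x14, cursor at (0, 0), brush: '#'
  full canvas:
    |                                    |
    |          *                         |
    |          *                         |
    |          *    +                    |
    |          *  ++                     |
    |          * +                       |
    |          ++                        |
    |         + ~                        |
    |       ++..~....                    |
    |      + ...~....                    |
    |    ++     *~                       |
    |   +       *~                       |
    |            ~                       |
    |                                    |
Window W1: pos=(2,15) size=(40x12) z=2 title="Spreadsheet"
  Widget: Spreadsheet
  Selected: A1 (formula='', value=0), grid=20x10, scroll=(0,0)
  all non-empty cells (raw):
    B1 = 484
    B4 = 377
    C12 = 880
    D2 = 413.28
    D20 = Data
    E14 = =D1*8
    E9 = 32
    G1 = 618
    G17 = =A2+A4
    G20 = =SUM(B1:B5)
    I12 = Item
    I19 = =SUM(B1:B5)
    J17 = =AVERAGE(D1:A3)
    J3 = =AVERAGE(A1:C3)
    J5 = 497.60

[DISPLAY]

    ┃       ++..~....         ┃      
    ┃      + ...~....         ┃      
    ┃    ++     *~            ┃      
━━━━━━━━━━━━━━━━━━━━━━━━━━━━━━━━━━━━━
Spreadsheet                          
─────────────────────────────────────
1:                                   
      A       B       C       D      
-------------------------------------
 1      [0]     484       0       0  
 2        0       0       0  413.28  
 3        0       0       0       0  
 4        0     377       0       0  
 5        0       0       0       0  
━━━━━━━━━━━━━━━━━━━━━━━━━━━━━━━━━━━━━


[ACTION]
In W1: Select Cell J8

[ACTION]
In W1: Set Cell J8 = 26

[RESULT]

    ┃       ++..~....         ┃      
    ┃      + ...~....         ┃      
    ┃    ++     *~            ┃      
━━━━━━━━━━━━━━━━━━━━━━━━━━━━━━━━━━━━━
Spreadsheet                          
─────────────────────────────────────
8: 26                                
      A       B       C       D      
-------------------------------------
 1        0     484       0       0  
 2        0       0       0  413.28  
 3        0       0       0       0  
 4        0     377       0       0  
 5        0       0       0       0  
━━━━━━━━━━━━━━━━━━━━━━━━━━━━━━━━━━━━━


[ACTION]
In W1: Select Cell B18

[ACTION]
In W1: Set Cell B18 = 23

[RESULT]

    ┃       ++..~....         ┃      
    ┃      + ...~....         ┃      
    ┃    ++     *~            ┃      
━━━━━━━━━━━━━━━━━━━━━━━━━━━━━━━━━━━━━
Spreadsheet                          
─────────────────────────────────────
18: 23                               
      A       B       C       D      
-------------------------------------
 1        0     484       0       0  
 2        0       0       0  413.28  
 3        0       0       0       0  
 4        0     377       0       0  
 5        0       0       0       0  
━━━━━━━━━━━━━━━━━━━━━━━━━━━━━━━━━━━━━


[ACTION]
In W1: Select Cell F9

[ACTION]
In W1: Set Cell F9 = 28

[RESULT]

    ┃       ++..~....         ┃      
    ┃      + ...~....         ┃      
    ┃    ++     *~            ┃      
━━━━━━━━━━━━━━━━━━━━━━━━━━━━━━━━━━━━━
Spreadsheet                          
─────────────────────────────────────
9: 28                                
      A       B       C       D      
-------------------------------------
 1        0     484       0       0  
 2        0       0       0  413.28  
 3        0       0       0       0  
 4        0     377       0       0  
 5        0       0       0       0  
━━━━━━━━━━━━━━━━━━━━━━━━━━━━━━━━━━━━━


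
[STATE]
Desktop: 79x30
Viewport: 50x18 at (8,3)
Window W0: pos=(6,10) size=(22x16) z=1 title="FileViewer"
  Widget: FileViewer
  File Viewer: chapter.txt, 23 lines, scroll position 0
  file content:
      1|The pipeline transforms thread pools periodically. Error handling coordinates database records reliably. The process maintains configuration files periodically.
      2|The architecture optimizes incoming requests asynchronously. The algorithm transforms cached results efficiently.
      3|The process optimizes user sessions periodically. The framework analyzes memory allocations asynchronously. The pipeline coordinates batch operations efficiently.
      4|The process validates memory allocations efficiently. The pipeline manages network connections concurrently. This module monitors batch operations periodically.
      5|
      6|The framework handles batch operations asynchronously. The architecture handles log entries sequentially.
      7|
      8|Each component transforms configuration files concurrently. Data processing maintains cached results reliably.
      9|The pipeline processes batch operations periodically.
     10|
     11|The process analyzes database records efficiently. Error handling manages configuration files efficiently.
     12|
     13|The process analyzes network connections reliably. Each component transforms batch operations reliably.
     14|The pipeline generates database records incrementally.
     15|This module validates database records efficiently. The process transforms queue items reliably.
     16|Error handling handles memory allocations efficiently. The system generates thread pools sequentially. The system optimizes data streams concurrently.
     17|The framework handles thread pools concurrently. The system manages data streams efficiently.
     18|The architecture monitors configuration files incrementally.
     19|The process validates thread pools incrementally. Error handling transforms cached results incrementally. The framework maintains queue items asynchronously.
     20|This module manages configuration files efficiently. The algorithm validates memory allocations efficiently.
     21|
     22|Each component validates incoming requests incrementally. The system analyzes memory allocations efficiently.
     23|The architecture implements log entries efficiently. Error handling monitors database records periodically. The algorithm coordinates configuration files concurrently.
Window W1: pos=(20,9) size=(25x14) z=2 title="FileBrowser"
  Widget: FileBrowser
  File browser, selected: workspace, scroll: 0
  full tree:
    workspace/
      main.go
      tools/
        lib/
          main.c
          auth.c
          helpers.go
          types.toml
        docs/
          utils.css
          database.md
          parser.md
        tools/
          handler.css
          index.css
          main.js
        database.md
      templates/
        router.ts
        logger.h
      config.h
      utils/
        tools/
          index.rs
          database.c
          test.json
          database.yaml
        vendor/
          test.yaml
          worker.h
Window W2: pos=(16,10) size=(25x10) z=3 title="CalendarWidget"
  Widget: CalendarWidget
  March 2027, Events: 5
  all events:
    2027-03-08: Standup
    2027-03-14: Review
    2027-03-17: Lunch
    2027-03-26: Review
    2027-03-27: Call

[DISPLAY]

                                                  
                                                  
                                                  
                                                  
                                                  
                                                  
            ┏━━━━━━━━━━━━━━━━━━━━━━━┓             
━━━━━━━━┏━━━━━━━━━━━━━━━━━━━━━━━┓   ┃             
FileView┃ CalendarWidget        ┃───┨             
────────┠───────────────────────┨   ┃             
he pipel┃       March 2027      ┃   ┃             
he archi┃Mo Tu We Th Fr Sa Su   ┃   ┃             
he proce┃ 1  2  3  4  5  6  7   ┃   ┃             
he proce┃ 8*  9 10 11 12 13 14* ┃   ┃             
        ┃15 16 17* 18 19 20 21  ┃   ┃             
he frame┃22 23 24 25 26* 27* 28 ┃   ┃             
        ┗━━━━━━━━━━━━━━━━━━━━━━━┛   ┃             
ach componen┃                       ┃             


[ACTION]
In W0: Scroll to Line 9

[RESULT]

                                                  
                                                  
                                                  
                                                  
                                                  
                                                  
            ┏━━━━━━━━━━━━━━━━━━━━━━━┓             
━━━━━━━━┏━━━━━━━━━━━━━━━━━━━━━━━┓   ┃             
FileView┃ CalendarWidget        ┃───┨             
────────┠───────────────────────┨   ┃             
he pipel┃       March 2027      ┃   ┃             
        ┃Mo Tu We Th Fr Sa Su   ┃   ┃             
he proce┃ 1  2  3  4  5  6  7   ┃   ┃             
        ┃ 8*  9 10 11 12 13 14* ┃   ┃             
he proce┃15 16 17* 18 19 20 21  ┃   ┃             
he pipel┃22 23 24 25 26* 27* 28 ┃   ┃             
his modu┗━━━━━━━━━━━━━━━━━━━━━━━┛   ┃             
rror handlin┃                       ┃             


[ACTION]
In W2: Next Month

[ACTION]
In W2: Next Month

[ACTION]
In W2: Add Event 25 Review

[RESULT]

                                                  
                                                  
                                                  
                                                  
                                                  
                                                  
            ┏━━━━━━━━━━━━━━━━━━━━━━━┓             
━━━━━━━━┏━━━━━━━━━━━━━━━━━━━━━━━┓   ┃             
FileView┃ CalendarWidget        ┃───┨             
────────┠───────────────────────┨   ┃             
he pipel┃        May 2027       ┃   ┃             
        ┃Mo Tu We Th Fr Sa Su   ┃   ┃             
he proce┃                1  2   ┃   ┃             
        ┃ 3  4  5  6  7  8  9   ┃   ┃             
he proce┃10 11 12 13 14 15 16   ┃   ┃             
he pipel┃17 18 19 20 21 22 23   ┃   ┃             
his modu┗━━━━━━━━━━━━━━━━━━━━━━━┛   ┃             
rror handlin┃                       ┃             


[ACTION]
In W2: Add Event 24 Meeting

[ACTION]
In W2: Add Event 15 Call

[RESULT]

                                                  
                                                  
                                                  
                                                  
                                                  
                                                  
            ┏━━━━━━━━━━━━━━━━━━━━━━━┓             
━━━━━━━━┏━━━━━━━━━━━━━━━━━━━━━━━┓   ┃             
FileView┃ CalendarWidget        ┃───┨             
────────┠───────────────────────┨   ┃             
he pipel┃        May 2027       ┃   ┃             
        ┃Mo Tu We Th Fr Sa Su   ┃   ┃             
he proce┃                1  2   ┃   ┃             
        ┃ 3  4  5  6  7  8  9   ┃   ┃             
he proce┃10 11 12 13 14 15* 16  ┃   ┃             
he pipel┃17 18 19 20 21 22 23   ┃   ┃             
his modu┗━━━━━━━━━━━━━━━━━━━━━━━┛   ┃             
rror handlin┃                       ┃             


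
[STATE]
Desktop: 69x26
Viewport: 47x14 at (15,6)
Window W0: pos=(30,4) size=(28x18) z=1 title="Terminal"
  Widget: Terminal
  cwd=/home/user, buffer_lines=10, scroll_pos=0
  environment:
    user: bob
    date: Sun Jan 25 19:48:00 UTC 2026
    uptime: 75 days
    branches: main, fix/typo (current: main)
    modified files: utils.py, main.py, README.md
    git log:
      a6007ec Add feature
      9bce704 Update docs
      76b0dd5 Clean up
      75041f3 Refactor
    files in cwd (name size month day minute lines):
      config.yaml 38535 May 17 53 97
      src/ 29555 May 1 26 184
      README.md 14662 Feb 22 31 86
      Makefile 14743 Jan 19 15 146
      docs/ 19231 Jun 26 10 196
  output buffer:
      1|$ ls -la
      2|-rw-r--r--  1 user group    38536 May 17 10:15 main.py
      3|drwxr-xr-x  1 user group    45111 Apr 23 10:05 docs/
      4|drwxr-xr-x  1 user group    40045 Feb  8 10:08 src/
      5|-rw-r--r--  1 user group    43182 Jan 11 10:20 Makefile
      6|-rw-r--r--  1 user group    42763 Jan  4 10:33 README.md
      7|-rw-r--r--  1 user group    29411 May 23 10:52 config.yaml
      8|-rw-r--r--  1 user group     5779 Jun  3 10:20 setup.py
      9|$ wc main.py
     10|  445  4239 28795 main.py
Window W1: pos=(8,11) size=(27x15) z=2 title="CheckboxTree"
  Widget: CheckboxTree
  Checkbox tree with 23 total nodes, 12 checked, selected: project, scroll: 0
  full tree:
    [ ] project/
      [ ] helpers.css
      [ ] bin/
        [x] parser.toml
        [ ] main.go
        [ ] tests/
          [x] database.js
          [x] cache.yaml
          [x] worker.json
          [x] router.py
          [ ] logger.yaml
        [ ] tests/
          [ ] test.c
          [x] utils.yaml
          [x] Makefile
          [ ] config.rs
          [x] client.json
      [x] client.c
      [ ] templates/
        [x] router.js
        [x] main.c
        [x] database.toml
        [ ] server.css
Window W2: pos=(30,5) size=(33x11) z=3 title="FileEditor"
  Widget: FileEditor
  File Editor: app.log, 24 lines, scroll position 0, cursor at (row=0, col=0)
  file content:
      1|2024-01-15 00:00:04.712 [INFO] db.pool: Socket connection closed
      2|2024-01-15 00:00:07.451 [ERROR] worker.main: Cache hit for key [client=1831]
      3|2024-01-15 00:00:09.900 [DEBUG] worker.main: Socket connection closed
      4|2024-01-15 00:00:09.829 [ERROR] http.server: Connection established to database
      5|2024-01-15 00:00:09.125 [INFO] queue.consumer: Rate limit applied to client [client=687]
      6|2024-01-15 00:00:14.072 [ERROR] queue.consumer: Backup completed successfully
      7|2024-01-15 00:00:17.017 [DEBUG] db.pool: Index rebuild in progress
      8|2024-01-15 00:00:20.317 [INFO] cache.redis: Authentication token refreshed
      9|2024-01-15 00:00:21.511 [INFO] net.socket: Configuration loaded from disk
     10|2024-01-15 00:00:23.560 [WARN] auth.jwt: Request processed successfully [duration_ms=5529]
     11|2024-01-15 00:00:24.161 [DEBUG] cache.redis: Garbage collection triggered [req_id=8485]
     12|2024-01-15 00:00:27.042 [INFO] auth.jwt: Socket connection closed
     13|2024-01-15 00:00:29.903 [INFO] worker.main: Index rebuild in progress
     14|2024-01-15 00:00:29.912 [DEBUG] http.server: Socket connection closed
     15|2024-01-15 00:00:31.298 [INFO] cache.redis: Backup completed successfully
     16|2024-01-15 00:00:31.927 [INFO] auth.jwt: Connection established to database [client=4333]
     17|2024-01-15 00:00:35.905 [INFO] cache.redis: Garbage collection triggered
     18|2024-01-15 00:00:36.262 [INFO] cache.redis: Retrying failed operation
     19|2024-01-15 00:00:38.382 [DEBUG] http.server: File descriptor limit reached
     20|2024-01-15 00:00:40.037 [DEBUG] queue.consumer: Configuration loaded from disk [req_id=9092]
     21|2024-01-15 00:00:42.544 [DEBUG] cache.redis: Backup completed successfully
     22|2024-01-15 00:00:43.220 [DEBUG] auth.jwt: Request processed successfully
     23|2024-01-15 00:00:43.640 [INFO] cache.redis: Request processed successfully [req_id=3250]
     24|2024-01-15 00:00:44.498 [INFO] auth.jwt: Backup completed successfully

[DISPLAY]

               ┃ FileEditor                    
               ┠───────────────────────────────
               ┃█024-01-15 00:00:04.712 [INFO]▲
               ┃2024-01-15 00:00:07.451 [ERROR█
               ┃2024-01-15 00:00:09.900 [DEBUG░
━━━━━━━━━━━━━━━┃2024-01-15 00:00:09.829 [ERROR░
boxTree        ┃2024-01-15 00:00:09.125 [INFO]░
───────────────┃2024-01-15 00:00:14.072 [ERROR░
roject/        ┃2024-01-15 00:00:17.017 [DEBUG▼
 helpers.css   ┗━━━━━━━━━━━━━━━━━━━━━━━━━━━━━━━
 bin/              ┃5  4239 28795 main.py ┃    
x] parser.toml     ┃                      ┃    
 ] main.go         ┃                      ┃    
-] tests/          ┃                      ┃    


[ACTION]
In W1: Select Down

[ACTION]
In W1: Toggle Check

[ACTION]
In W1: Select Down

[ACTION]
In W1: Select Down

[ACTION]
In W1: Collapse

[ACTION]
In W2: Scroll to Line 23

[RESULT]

               ┃ FileEditor                    
               ┠───────────────────────────────
               ┃2024-01-15 00:00:36.262 [INFO]▲
               ┃2024-01-15 00:00:38.382 [DEBUG░
               ┃2024-01-15 00:00:40.037 [DEBUG░
━━━━━━━━━━━━━━━┃2024-01-15 00:00:42.544 [DEBUG░
boxTree        ┃2024-01-15 00:00:43.220 [DEBUG░
───────────────┃2024-01-15 00:00:43.640 [INFO]█
roject/        ┃2024-01-15 00:00:44.498 [INFO]▼
 helpers.css   ┗━━━━━━━━━━━━━━━━━━━━━━━━━━━━━━━
 bin/              ┃5  4239 28795 main.py ┃    
x] parser.toml     ┃                      ┃    
 ] main.go         ┃                      ┃    
-] tests/          ┃                      ┃    


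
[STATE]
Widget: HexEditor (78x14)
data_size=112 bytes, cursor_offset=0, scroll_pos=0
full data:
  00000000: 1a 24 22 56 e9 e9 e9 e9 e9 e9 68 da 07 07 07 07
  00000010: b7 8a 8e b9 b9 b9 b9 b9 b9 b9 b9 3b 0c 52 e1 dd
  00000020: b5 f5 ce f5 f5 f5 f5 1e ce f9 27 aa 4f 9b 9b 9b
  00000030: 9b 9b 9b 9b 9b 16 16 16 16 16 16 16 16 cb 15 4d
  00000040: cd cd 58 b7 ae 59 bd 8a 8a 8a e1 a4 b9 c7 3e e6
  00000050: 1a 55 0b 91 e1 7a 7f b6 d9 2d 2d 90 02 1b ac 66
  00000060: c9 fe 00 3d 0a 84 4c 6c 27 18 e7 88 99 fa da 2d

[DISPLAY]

00000000  1A 24 22 56 e9 e9 e9 e9  e9 e9 68 da 07 07 07 07  |.$"V......h.....|
00000010  b7 8a 8e b9 b9 b9 b9 b9  b9 b9 b9 3b 0c 52 e1 dd  |...........;.R..|
00000020  b5 f5 ce f5 f5 f5 f5 1e  ce f9 27 aa 4f 9b 9b 9b  |..........'.O...|
00000030  9b 9b 9b 9b 9b 16 16 16  16 16 16 16 16 cb 15 4d  |...............M|
00000040  cd cd 58 b7 ae 59 bd 8a  8a 8a e1 a4 b9 c7 3e e6  |..X..Y........>.|
00000050  1a 55 0b 91 e1 7a 7f b6  d9 2d 2d 90 02 1b ac 66  |.U...z...--....f|
00000060  c9 fe 00 3d 0a 84 4c 6c  27 18 e7 88 99 fa da 2d  |...=..Ll'......-|
                                                                              
                                                                              
                                                                              
                                                                              
                                                                              
                                                                              
                                                                              


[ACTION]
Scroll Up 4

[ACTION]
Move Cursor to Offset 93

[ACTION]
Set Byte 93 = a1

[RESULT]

00000000  1a 24 22 56 e9 e9 e9 e9  e9 e9 68 da 07 07 07 07  |.$"V......h.....|
00000010  b7 8a 8e b9 b9 b9 b9 b9  b9 b9 b9 3b 0c 52 e1 dd  |...........;.R..|
00000020  b5 f5 ce f5 f5 f5 f5 1e  ce f9 27 aa 4f 9b 9b 9b  |..........'.O...|
00000030  9b 9b 9b 9b 9b 16 16 16  16 16 16 16 16 cb 15 4d  |...............M|
00000040  cd cd 58 b7 ae 59 bd 8a  8a 8a e1 a4 b9 c7 3e e6  |..X..Y........>.|
00000050  1a 55 0b 91 e1 7a 7f b6  d9 2d 2d 90 02 A1 ac 66  |.U...z...--....f|
00000060  c9 fe 00 3d 0a 84 4c 6c  27 18 e7 88 99 fa da 2d  |...=..Ll'......-|
                                                                              
                                                                              
                                                                              
                                                                              
                                                                              
                                                                              
                                                                              


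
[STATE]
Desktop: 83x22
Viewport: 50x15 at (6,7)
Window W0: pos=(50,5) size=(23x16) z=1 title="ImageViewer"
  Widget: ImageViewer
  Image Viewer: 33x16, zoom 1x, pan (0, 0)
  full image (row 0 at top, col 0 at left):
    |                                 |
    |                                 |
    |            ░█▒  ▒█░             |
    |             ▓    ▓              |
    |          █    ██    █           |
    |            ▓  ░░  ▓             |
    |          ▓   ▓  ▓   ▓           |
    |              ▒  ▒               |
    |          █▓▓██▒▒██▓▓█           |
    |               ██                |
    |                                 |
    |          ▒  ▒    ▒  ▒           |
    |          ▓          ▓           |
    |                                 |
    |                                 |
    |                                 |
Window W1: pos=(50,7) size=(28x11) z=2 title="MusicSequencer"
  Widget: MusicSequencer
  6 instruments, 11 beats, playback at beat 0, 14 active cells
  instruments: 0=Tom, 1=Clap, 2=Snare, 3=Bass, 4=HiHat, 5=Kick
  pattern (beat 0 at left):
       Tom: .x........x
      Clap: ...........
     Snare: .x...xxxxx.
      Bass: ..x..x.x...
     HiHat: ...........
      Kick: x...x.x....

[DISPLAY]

                                            ┏━━━━━
                                            ┃ Musi
                                            ┠─────
                                            ┃     
                                            ┃   To
                                            ┃  Cla
                                            ┃ Snar
                                            ┃  Bas
                                            ┃ HiHa
                                            ┃  Kic
                                            ┗━━━━━
                                            ┃     
                                            ┃     
                                            ┗━━━━━
                                                  


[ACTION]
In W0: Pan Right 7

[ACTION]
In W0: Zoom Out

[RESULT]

                                            ┏━━━━━
                                            ┃ Musi
                                            ┠─────
                                            ┃     
                                            ┃   To
                                            ┃  Cla
                                            ┃ Snar
                                            ┃  Bas
                                            ┃ HiHa
                                            ┃  Kic
                                            ┗━━━━━
                                            ┃     
                                            ┃   ▒ 
                                            ┗━━━━━
                                                  


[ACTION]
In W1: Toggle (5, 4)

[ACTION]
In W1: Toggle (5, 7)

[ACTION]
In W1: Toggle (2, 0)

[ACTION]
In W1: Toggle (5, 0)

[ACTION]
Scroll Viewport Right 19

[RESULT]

                         ┏━━━━━━━━━━━━━━━━━━━━━━━━
                         ┃ MusicSequencer         
                         ┠────────────────────────
                         ┃      ▼1234567890       
                         ┃   Tom·█········█       
                         ┃  Clap···········       
                         ┃ Snare██···█████·       
                         ┃  Bass··█··█·█···       
                         ┃ HiHat···········       
                         ┃  Kick······██···       
                         ┗━━━━━━━━━━━━━━━━━━━━━━━━
                         ┃                     ┃  
                         ┃   ▒  ▒    ▒  ▒      ┃  
                         ┗━━━━━━━━━━━━━━━━━━━━━┛  
                                                  
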